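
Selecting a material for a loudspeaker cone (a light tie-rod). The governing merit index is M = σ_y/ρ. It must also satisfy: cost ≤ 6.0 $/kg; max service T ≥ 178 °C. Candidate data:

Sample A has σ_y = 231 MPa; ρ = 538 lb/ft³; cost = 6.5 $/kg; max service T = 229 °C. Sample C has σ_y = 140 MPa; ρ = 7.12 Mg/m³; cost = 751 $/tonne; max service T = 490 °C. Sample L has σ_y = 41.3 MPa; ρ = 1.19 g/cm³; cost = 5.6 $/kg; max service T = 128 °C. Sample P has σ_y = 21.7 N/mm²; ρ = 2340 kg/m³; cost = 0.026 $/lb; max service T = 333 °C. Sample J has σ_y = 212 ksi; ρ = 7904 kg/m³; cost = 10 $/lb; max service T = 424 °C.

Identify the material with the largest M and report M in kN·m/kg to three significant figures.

Screen on constraints: cost ≤ 6.0 $/kg; max service T ≥ 178 °C. Survivors: sample C, sample P.
Putting every candidate on a common basis:
  sample C: σ_y = 140.0 MPa, ρ = 7120 kg/m³
  sample P: σ_y = 21.70 MPa, ρ = 2340 kg/m³
  sample C: M = 19.7 kN·m/kg
  sample P: M = 9.27 kN·m/kg
The maximum is for sample C.

sample C, M = 19.7 kN·m/kg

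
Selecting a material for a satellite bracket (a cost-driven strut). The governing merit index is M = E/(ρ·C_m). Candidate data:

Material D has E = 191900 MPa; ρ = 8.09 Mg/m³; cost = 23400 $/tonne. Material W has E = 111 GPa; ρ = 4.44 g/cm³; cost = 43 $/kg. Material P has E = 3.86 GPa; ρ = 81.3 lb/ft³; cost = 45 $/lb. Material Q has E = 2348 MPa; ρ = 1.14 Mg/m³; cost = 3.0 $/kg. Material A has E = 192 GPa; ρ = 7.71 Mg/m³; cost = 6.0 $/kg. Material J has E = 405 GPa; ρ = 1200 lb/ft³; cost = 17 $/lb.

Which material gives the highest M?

In SI units:
  material D: E = 191.9 GPa, ρ = 8090 kg/m³, cost = 23.40 $/kg
  material W: E = 111.0 GPa, ρ = 4440 kg/m³, cost = 43.00 $/kg
  material P: E = 3.860 GPa, ρ = 1302 kg/m³, cost = 99.21 $/kg
  material Q: E = 2.348 GPa, ρ = 1140 kg/m³, cost = 3.000 $/kg
  material A: E = 192.0 GPa, ρ = 7710 kg/m³, cost = 6.000 $/kg
  material J: E = 405.0 GPa, ρ = 19220 kg/m³, cost = 37.48 $/kg
  material A: M = 4.15 MN·m per $
  material D: M = 1.01 MN·m per $
  material Q: M = 0.687 MN·m per $
  material W: M = 0.581 MN·m per $
  material J: M = 0.562 MN·m per $
  material P: M = 0.0299 MN·m per $
Highest index: material A.

material A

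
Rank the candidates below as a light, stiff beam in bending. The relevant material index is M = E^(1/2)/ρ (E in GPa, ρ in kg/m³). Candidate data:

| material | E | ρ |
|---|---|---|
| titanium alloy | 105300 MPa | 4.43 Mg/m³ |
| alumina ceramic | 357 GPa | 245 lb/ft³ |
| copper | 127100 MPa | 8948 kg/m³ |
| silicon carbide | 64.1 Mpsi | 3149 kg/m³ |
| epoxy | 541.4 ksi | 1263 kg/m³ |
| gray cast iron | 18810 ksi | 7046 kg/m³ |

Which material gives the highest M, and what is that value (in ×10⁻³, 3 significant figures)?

Convert each candidate to consistent units, then evaluate M:
  titanium alloy: E = 105.3 GPa, ρ = 4430 kg/m³
  alumina ceramic: E = 357.0 GPa, ρ = 3925 kg/m³
  copper: E = 127.1 GPa, ρ = 8948 kg/m³
  silicon carbide: E = 442.0 GPa, ρ = 3149 kg/m³
  epoxy: E = 3.733 GPa, ρ = 1263 kg/m³
  gray cast iron: E = 129.7 GPa, ρ = 7046 kg/m³
  silicon carbide: M = 6.68×10⁻³
  alumina ceramic: M = 4.81×10⁻³
  titanium alloy: M = 2.32×10⁻³
  gray cast iron: M = 1.62×10⁻³
  epoxy: M = 1.53×10⁻³
  copper: M = 1.26×10⁻³
The maximum is for silicon carbide.

silicon carbide, M = 6.68×10⁻³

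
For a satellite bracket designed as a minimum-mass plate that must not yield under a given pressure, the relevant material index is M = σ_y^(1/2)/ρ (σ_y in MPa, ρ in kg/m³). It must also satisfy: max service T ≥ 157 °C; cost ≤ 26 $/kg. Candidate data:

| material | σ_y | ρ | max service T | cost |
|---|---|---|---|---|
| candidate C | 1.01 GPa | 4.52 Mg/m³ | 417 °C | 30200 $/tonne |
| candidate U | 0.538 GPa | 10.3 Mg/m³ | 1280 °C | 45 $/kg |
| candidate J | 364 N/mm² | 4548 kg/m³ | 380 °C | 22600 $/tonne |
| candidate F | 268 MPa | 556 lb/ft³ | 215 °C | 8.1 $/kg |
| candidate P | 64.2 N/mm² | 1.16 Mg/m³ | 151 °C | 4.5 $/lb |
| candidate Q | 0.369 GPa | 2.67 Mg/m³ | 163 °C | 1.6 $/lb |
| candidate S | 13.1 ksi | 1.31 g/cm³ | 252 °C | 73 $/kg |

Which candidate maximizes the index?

Screen on constraints: max service T ≥ 157 °C; cost ≤ 26 $/kg. Survivors: candidate J, candidate F, candidate Q.
Normalizing units and computing the index:
  candidate J: σ_y = 364.0 MPa, ρ = 4548 kg/m³
  candidate F: σ_y = 268.0 MPa, ρ = 8906 kg/m³
  candidate Q: σ_y = 369.0 MPa, ρ = 2670 kg/m³
  candidate Q: M = 7.19×10⁻³
  candidate J: M = 4.19×10⁻³
  candidate F: M = 1.84×10⁻³
The maximum is for candidate Q.

candidate Q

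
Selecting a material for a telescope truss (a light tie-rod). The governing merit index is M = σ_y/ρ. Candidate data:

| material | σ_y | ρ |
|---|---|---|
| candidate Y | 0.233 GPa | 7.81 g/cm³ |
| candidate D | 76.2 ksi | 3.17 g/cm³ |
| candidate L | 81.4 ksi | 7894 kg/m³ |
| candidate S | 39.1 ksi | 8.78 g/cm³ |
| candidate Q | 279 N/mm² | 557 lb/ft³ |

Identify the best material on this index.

candidate D

Normalizing units and computing the index:
  candidate Y: σ_y = 233.0 MPa, ρ = 7810 kg/m³
  candidate D: σ_y = 525.4 MPa, ρ = 3170 kg/m³
  candidate L: σ_y = 561.2 MPa, ρ = 7894 kg/m³
  candidate S: σ_y = 269.6 MPa, ρ = 8780 kg/m³
  candidate Q: σ_y = 279.0 MPa, ρ = 8922 kg/m³
  candidate D: M = 166 kN·m/kg
  candidate L: M = 71.1 kN·m/kg
  candidate Q: M = 31.3 kN·m/kg
  candidate S: M = 30.7 kN·m/kg
  candidate Y: M = 29.8 kN·m/kg
Candidate D has the largest M.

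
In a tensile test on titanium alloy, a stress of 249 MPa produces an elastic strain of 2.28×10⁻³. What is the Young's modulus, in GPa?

109 GPa

E = σ/ε = 249 MPa / 2.28×10⁻³ = 109200 MPa = 109 GPa.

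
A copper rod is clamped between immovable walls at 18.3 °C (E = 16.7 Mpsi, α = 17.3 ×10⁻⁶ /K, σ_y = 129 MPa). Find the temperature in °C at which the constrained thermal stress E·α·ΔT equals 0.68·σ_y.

E = 16.7 Mpsi = 115.1 GPa.
E·α·ΔT = 87.72 MPa ⇒ ΔT = 87.72 / (115.1×10³ × 17.3×10⁻⁶) = 44.04 K.
T = 18.3 + 44.04 = 62.34 °C.

62.3 °C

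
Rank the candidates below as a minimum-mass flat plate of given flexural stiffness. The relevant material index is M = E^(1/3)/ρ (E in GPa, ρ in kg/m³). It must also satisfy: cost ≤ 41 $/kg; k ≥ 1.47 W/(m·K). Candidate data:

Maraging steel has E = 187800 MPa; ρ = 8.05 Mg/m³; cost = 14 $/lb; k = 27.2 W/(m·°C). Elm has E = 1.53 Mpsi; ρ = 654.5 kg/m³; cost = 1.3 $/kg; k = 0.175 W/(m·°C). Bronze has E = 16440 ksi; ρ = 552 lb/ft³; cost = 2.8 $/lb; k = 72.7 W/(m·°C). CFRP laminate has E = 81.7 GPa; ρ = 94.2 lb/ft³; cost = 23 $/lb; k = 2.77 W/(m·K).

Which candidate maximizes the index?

Screen on constraints: cost ≤ 41 $/kg; k ≥ 1.47 W/(m·K). Survivors: maraging steel, bronze.
After converting to SI:
  maraging steel: E = 187.8 GPa, ρ = 8050 kg/m³
  bronze: E = 113.3 GPa, ρ = 8842 kg/m³
  maraging steel: M = 0.711×10⁻³
  bronze: M = 0.547×10⁻³
Maraging steel has the largest M.

maraging steel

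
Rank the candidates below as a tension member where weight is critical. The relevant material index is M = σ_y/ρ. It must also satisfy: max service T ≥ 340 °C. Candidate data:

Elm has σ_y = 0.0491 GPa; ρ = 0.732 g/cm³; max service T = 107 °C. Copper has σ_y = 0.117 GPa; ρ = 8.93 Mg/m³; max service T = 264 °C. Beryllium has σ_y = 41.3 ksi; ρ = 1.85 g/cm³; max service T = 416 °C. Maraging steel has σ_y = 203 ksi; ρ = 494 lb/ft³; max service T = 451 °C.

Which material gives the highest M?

Screen on constraints: max service T ≥ 340 °C. Survivors: beryllium, maraging steel.
Convert each candidate to consistent units, then evaluate M:
  beryllium: σ_y = 284.8 MPa, ρ = 1850 kg/m³
  maraging steel: σ_y = 1400 MPa, ρ = 7913 kg/m³
  maraging steel: M = 177 kN·m/kg
  beryllium: M = 154 kN·m/kg
Maraging steel ranks first.

maraging steel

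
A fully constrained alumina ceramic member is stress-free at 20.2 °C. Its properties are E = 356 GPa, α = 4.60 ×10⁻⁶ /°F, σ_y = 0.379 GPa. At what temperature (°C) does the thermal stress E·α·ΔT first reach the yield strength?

149 °C

α = 4.60×10⁻⁶/°F × 9/5 = 8.28×10⁻⁶/K.
σ_y = 0.379 GPa = 379.0 MPa.
E·α·ΔT = 379.0 MPa ⇒ ΔT = 379.0 / (356.0×10³ × 8.28×10⁻⁶) = 128.6 K.
T = 20.2 + 128.6 = 148.8 °C.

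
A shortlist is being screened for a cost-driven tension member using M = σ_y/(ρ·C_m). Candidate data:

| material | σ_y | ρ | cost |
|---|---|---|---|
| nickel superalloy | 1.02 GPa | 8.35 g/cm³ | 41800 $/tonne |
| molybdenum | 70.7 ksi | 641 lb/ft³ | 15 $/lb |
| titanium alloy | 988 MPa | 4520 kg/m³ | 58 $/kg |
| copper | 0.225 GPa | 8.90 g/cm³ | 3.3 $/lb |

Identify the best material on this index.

titanium alloy

After converting to SI:
  nickel superalloy: σ_y = 1020 MPa, ρ = 8350 kg/m³, cost = 41.80 $/kg
  molybdenum: σ_y = 487.5 MPa, ρ = 10270 kg/m³, cost = 33.07 $/kg
  titanium alloy: σ_y = 988.0 MPa, ρ = 4520 kg/m³, cost = 58.00 $/kg
  copper: σ_y = 225.0 MPa, ρ = 8900 kg/m³, cost = 7.275 $/kg
  titanium alloy: M = 3.77 kN·m per $
  copper: M = 3.47 kN·m per $
  nickel superalloy: M = 2.92 kN·m per $
  molybdenum: M = 1.44 kN·m per $
Titanium alloy has the largest M.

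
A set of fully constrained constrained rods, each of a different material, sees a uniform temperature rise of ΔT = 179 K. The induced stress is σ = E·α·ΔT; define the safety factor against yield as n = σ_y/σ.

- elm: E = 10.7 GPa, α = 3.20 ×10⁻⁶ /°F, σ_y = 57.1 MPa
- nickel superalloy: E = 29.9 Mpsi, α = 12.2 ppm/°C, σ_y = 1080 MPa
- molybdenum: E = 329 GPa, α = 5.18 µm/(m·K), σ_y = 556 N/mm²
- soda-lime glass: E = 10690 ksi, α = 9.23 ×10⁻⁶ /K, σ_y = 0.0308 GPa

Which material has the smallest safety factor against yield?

With everything in SI (GPa, ×10⁻⁶/K, MPa):
  elm: E = 10.70, α = 5.76, σ_y = 57.10 → σ = 11.0 MPa, n = 5.18
  nickel superalloy: E = 206.2, α = 12.2, σ_y = 1080 → σ = 450 MPa, n = 2.40
  molybdenum: E = 329.0, α = 5.18, σ_y = 556.0 → σ = 305 MPa, n = 1.82
  soda-lime glass: E = 73.70, α = 9.23, σ_y = 30.80 → σ = 122 MPa, n = 0.253
Soda-lime glass has the lowest safety factor, n = 0.253.

soda-lime glass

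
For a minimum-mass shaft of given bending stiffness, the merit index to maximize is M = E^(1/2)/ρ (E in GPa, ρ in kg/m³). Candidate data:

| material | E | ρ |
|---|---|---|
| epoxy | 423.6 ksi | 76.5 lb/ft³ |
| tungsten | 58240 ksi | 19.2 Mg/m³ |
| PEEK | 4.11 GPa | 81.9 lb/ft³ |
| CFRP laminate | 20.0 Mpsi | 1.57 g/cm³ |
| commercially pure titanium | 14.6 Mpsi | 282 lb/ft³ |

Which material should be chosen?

CFRP laminate

In SI units:
  epoxy: E = 2.921 GPa, ρ = 1225 kg/m³
  tungsten: E = 401.6 GPa, ρ = 19200 kg/m³
  PEEK: E = 4.110 GPa, ρ = 1312 kg/m³
  CFRP laminate: E = 137.9 GPa, ρ = 1570 kg/m³
  commercially pure titanium: E = 100.7 GPa, ρ = 4517 kg/m³
  CFRP laminate: M = 7.48×10⁻³
  commercially pure titanium: M = 2.22×10⁻³
  PEEK: M = 1.55×10⁻³
  epoxy: M = 1.39×10⁻³
  tungsten: M = 1.04×10⁻³
The maximum is for CFRP laminate.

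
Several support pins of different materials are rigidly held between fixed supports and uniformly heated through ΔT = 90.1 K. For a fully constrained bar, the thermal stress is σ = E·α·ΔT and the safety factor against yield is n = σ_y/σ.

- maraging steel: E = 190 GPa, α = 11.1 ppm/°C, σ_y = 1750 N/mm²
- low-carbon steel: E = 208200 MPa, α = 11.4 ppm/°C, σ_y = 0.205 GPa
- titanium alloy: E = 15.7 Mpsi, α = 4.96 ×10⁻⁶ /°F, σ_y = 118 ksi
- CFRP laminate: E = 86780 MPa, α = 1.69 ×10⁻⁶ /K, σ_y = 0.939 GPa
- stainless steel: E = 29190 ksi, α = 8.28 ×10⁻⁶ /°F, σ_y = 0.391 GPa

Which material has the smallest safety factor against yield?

low-carbon steel

With everything in SI (GPa, ×10⁻⁶/K, MPa):
  maraging steel: E = 190.0, α = 11.1, σ_y = 1750 → σ = 190 MPa, n = 9.21
  low-carbon steel: E = 208.2, α = 11.4, σ_y = 205.0 → σ = 214 MPa, n = 0.959
  titanium alloy: E = 108.2, α = 8.93, σ_y = 813.6 → σ = 87.1 MPa, n = 9.34
  CFRP laminate: E = 86.78, α = 1.69, σ_y = 939.0 → σ = 13.2 MPa, n = 71.1
  stainless steel: E = 201.3, α = 14.9, σ_y = 391.0 → σ = 270 MPa, n = 1.45
Low-carbon steel has the lowest safety factor, n = 0.959.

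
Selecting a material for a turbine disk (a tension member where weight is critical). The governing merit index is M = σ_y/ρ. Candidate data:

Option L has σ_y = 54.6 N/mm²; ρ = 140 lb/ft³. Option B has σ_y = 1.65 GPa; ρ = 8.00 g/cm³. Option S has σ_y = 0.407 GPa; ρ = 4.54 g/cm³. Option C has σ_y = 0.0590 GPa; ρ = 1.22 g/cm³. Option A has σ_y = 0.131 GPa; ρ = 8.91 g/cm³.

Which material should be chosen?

Putting every candidate on a common basis:
  option L: σ_y = 54.60 MPa, ρ = 2243 kg/m³
  option B: σ_y = 1650 MPa, ρ = 8000 kg/m³
  option S: σ_y = 407.0 MPa, ρ = 4540 kg/m³
  option C: σ_y = 59.00 MPa, ρ = 1220 kg/m³
  option A: σ_y = 131.0 MPa, ρ = 8910 kg/m³
  option B: M = 206 kN·m/kg
  option S: M = 89.6 kN·m/kg
  option C: M = 48.4 kN·m/kg
  option L: M = 24.3 kN·m/kg
  option A: M = 14.7 kN·m/kg
Option B ranks first.

option B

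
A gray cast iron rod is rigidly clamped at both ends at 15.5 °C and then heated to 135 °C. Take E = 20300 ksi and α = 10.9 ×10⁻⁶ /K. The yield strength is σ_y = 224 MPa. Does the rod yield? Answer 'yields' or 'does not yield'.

E = 20300 ksi = 140.0 GPa.
ΔT = 119.5 K. Constrained thermal stress σ = E·α·ΔT = 140.0×10³ MPa × 10.9×10⁻⁶ × 119.5 = 182 MPa (compressive).
Compare to σ_y = 224 MPa: σ < σ_y, so it does not yield.

does not yield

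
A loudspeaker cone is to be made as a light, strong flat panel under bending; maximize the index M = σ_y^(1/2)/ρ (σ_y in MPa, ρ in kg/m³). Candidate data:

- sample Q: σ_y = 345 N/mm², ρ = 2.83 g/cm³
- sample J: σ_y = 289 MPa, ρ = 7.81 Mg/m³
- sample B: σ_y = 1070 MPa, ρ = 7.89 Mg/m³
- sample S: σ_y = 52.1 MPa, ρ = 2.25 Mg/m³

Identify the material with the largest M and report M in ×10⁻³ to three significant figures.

sample Q, M = 6.56×10⁻³

Putting every candidate on a common basis:
  sample Q: σ_y = 345.0 MPa, ρ = 2830 kg/m³
  sample J: σ_y = 289.0 MPa, ρ = 7810 kg/m³
  sample B: σ_y = 1070 MPa, ρ = 7890 kg/m³
  sample S: σ_y = 52.10 MPa, ρ = 2250 kg/m³
  sample Q: M = 6.56×10⁻³
  sample B: M = 4.15×10⁻³
  sample S: M = 3.21×10⁻³
  sample J: M = 2.18×10⁻³
Sample Q ranks first.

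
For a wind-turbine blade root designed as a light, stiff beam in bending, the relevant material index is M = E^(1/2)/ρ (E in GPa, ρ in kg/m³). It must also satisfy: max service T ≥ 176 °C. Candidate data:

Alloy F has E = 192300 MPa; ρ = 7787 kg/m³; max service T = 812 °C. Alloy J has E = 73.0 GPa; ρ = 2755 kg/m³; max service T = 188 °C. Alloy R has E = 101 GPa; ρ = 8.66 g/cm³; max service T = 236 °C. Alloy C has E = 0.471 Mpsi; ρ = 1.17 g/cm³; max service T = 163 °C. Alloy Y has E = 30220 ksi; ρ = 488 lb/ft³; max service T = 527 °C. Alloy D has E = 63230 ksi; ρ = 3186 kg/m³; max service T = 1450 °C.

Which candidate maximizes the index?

alloy D

Screen on constraints: max service T ≥ 176 °C. Survivors: alloy F, alloy J, alloy R, alloy Y, alloy D.
Normalizing units and computing the index:
  alloy F: E = 192.3 GPa, ρ = 7787 kg/m³
  alloy J: E = 73.00 GPa, ρ = 2755 kg/m³
  alloy R: E = 101.0 GPa, ρ = 8660 kg/m³
  alloy Y: E = 208.4 GPa, ρ = 7817 kg/m³
  alloy D: E = 436.0 GPa, ρ = 3186 kg/m³
  alloy D: M = 6.55×10⁻³
  alloy J: M = 3.10×10⁻³
  alloy Y: M = 1.85×10⁻³
  alloy F: M = 1.78×10⁻³
  alloy R: M = 1.16×10⁻³
Alloy D ranks first.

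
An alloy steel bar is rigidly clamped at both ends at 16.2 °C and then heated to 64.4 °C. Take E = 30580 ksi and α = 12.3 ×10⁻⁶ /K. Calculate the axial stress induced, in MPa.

125 MPa

E = 30580 ksi = 210.8 GPa.
ΔT = 48.20 K. Constrained thermal stress σ = E·α·ΔT = 210.8×10³ MPa × 12.3×10⁻⁶ × 48.20 = 125 MPa (compressive).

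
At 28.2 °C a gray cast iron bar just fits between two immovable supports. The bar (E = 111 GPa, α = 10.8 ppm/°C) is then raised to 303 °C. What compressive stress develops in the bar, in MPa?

329 MPa

ΔT = 274.8 K. Constrained thermal stress σ = E·α·ΔT = 111.0×10³ MPa × 10.8×10⁻⁶ × 274.8 = 329 MPa (compressive).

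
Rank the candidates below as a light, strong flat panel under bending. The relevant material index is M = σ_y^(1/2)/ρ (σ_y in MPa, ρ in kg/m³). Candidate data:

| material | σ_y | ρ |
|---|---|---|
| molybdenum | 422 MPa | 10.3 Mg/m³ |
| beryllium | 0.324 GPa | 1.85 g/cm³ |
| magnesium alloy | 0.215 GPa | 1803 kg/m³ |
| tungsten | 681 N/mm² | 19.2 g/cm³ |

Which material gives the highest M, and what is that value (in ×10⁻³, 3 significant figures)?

beryllium, M = 9.73×10⁻³

After converting to SI:
  molybdenum: σ_y = 422.0 MPa, ρ = 10300 kg/m³
  beryllium: σ_y = 324.0 MPa, ρ = 1850 kg/m³
  magnesium alloy: σ_y = 215.0 MPa, ρ = 1803 kg/m³
  tungsten: σ_y = 681.0 MPa, ρ = 19200 kg/m³
  beryllium: M = 9.73×10⁻³
  magnesium alloy: M = 8.13×10⁻³
  molybdenum: M = 1.99×10⁻³
  tungsten: M = 1.36×10⁻³
Beryllium has the largest M.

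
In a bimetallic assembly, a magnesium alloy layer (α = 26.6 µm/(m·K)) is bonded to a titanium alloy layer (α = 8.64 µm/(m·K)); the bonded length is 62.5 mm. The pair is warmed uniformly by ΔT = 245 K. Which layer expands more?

magnesium alloy

α(magnesium alloy) = 26.6×10⁻⁶/K vs α(titanium alloy) = 8.64×10⁻⁶/K.
Higher α expands more for the same ΔT: magnesium alloy.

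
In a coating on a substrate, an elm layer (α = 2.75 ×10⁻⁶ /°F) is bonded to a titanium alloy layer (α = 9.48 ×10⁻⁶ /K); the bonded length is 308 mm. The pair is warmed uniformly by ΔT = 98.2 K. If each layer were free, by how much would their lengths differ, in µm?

137 µm

elm: α = 2.75×10⁻⁶/°F × 9/5 = 4.95×10⁻⁶/K.
Δα = |4.95 − 9.48|×10⁻⁶/K = 4.53×10⁻⁶/K.
ΔL_mismatch = Δα·L·ΔT = 4.53×10⁻⁶ × 308.0 mm × 98.2 K = 137 µm.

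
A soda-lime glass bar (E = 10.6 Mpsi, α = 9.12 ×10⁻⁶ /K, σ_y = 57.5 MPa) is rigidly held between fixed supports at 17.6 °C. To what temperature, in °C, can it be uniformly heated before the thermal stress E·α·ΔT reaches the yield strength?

E = 10.6 Mpsi = 73.08 GPa.
E·α·ΔT = 57.50 MPa ⇒ ΔT = 57.50 / (73.08×10³ × 9.12×10⁻⁶) = 86.27 K.
T = 17.6 + 86.27 = 103.9 °C.

104 °C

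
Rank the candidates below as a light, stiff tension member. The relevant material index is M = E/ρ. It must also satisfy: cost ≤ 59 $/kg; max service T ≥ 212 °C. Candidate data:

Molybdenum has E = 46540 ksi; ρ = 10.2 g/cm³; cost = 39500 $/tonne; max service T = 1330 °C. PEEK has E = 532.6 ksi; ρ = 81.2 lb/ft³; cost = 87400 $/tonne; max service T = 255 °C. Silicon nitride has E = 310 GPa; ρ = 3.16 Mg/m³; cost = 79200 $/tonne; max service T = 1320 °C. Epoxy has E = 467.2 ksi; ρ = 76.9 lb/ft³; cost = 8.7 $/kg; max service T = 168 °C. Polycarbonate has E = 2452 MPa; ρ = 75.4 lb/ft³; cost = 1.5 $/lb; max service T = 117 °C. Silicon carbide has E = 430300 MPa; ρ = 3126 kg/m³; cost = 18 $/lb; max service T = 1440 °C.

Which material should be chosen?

Screen on constraints: cost ≤ 59 $/kg; max service T ≥ 212 °C. Survivors: molybdenum, silicon carbide.
In SI units:
  molybdenum: E = 320.9 GPa, ρ = 10200 kg/m³
  silicon carbide: E = 430.3 GPa, ρ = 3126 kg/m³
  silicon carbide: M = 138 MN·m/kg
  molybdenum: M = 31.5 MN·m/kg
The maximum is for silicon carbide.

silicon carbide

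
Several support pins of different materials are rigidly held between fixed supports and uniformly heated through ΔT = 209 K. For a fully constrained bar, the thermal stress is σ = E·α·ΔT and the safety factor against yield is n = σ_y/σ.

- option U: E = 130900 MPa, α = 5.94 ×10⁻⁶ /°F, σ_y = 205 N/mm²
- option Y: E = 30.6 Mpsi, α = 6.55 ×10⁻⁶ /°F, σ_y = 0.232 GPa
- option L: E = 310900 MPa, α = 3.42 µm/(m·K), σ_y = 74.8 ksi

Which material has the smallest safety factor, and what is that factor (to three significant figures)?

Per material, after unit conversion:
  option U: E = 130.9, α = 10.7, σ_y = 205.0 → σ = 293 MPa, n = 0.701
  option Y: E = 211.0, α = 11.8, σ_y = 232.0 → σ = 520 MPa, n = 0.446
  option L: E = 310.9, α = 3.42, σ_y = 515.7 → σ = 222 MPa, n = 2.32
The minimum is option Y at n = 0.446.

option Y, n = 0.446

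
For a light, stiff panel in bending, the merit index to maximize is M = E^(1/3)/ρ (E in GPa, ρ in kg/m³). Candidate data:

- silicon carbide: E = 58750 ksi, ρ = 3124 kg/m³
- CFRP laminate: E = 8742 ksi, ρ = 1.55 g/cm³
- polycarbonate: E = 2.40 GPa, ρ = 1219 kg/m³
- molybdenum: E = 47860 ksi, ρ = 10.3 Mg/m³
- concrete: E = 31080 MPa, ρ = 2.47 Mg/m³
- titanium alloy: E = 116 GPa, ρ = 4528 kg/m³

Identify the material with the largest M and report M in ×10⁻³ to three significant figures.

Normalizing units and computing the index:
  silicon carbide: E = 405.1 GPa, ρ = 3124 kg/m³
  CFRP laminate: E = 60.27 GPa, ρ = 1550 kg/m³
  polycarbonate: E = 2.400 GPa, ρ = 1219 kg/m³
  molybdenum: E = 330.0 GPa, ρ = 10300 kg/m³
  concrete: E = 31.08 GPa, ρ = 2470 kg/m³
  titanium alloy: E = 116.0 GPa, ρ = 4528 kg/m³
  CFRP laminate: M = 2.53×10⁻³
  silicon carbide: M = 2.37×10⁻³
  concrete: M = 1.27×10⁻³
  polycarbonate: M = 1.10×10⁻³
  titanium alloy: M = 1.08×10⁻³
  molybdenum: M = 0.671×10⁻³
CFRP laminate ranks first.

CFRP laminate, M = 2.53×10⁻³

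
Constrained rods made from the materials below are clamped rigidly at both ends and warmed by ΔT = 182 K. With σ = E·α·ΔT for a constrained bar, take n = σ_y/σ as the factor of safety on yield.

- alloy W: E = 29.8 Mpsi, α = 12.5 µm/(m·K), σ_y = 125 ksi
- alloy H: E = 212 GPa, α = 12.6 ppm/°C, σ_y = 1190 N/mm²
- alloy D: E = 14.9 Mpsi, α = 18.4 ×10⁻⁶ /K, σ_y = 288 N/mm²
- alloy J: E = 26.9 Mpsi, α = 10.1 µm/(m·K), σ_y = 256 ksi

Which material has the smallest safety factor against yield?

alloy D

In consistent units (E in GPa, α in ×10⁻⁶/K, σ_y in MPa):
  alloy W: E = 205.5, α = 12.5, σ_y = 861.8 → σ = 467 MPa, n = 1.84
  alloy H: E = 212.0, α = 12.6, σ_y = 1190 → σ = 486 MPa, n = 2.45
  alloy D: E = 102.7, α = 18.4, σ_y = 288.0 → σ = 344 MPa, n = 0.837
  alloy J: E = 185.5, α = 10.1, σ_y = 1765 → σ = 341 MPa, n = 5.18
Smallest n: alloy D with n = 0.837.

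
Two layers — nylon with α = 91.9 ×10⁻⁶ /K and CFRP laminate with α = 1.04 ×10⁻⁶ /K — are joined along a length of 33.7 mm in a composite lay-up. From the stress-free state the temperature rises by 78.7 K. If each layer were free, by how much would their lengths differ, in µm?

Δα = |91.9 − 1.04|×10⁻⁶/K = 90.9×10⁻⁶/K.
ΔL_mismatch = Δα·L·ΔT = 90.9×10⁻⁶ × 33.7 mm × 78.7 K = 241 µm.

241 µm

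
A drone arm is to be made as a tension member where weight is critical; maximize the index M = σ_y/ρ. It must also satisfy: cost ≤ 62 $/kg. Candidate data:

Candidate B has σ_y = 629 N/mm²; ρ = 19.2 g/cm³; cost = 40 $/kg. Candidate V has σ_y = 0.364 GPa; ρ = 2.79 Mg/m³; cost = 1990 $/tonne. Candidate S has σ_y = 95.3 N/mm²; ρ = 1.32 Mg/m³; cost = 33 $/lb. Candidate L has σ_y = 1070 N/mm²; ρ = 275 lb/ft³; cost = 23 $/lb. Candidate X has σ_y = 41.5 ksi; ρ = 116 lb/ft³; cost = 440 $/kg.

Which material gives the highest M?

candidate L

Screen on constraints: cost ≤ 62 $/kg. Survivors: candidate B, candidate V, candidate L.
Convert each candidate to consistent units, then evaluate M:
  candidate B: σ_y = 629.0 MPa, ρ = 19200 kg/m³
  candidate V: σ_y = 364.0 MPa, ρ = 2790 kg/m³
  candidate L: σ_y = 1070 MPa, ρ = 4405 kg/m³
  candidate L: M = 243 kN·m/kg
  candidate V: M = 130 kN·m/kg
  candidate B: M = 32.8 kN·m/kg
The maximum is for candidate L.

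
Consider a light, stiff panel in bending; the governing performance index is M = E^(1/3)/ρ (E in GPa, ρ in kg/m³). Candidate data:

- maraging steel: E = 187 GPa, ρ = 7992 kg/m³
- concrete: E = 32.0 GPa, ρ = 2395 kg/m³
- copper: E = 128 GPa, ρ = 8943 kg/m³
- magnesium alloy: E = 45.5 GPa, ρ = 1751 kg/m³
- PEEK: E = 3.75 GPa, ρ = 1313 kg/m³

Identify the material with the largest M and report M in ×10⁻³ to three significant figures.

magnesium alloy, M = 2.04×10⁻³

Evaluate M for each candidate:
  magnesium alloy: M = 2.04×10⁻³
  concrete: M = 1.33×10⁻³
  PEEK: M = 1.18×10⁻³
  maraging steel: M = 0.716×10⁻³
  copper: M = 0.564×10⁻³
Magnesium alloy ranks first.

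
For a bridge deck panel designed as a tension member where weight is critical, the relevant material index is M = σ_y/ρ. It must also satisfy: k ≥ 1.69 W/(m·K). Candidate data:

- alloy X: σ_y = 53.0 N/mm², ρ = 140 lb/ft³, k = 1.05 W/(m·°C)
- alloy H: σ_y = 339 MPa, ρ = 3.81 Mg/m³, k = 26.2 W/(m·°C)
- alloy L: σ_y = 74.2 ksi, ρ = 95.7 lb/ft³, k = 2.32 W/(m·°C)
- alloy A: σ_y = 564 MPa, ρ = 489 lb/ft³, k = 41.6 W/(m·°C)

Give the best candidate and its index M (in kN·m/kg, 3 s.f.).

alloy L, M = 334 kN·m/kg

Screen on constraints: k ≥ 1.69 W/(m·K). Survivors: alloy H, alloy L, alloy A.
In SI units:
  alloy H: σ_y = 339.0 MPa, ρ = 3810 kg/m³
  alloy L: σ_y = 511.6 MPa, ρ = 1533 kg/m³
  alloy A: σ_y = 564.0 MPa, ρ = 7833 kg/m³
  alloy L: M = 334 kN·m/kg
  alloy H: M = 89.0 kN·m/kg
  alloy A: M = 72.0 kN·m/kg
The maximum is for alloy L.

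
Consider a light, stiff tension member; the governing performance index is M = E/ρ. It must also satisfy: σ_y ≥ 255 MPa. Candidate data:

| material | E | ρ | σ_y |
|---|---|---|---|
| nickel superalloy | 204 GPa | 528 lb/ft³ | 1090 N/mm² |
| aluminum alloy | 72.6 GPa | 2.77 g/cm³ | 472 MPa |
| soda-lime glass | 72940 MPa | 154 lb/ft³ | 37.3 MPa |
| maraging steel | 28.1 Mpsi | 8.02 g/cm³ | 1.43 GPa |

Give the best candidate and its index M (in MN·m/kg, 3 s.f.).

Screen on constraints: σ_y ≥ 255 MPa. Survivors: nickel superalloy, aluminum alloy, maraging steel.
In SI units:
  nickel superalloy: E = 204.0 GPa, ρ = 8458 kg/m³
  aluminum alloy: E = 72.60 GPa, ρ = 2770 kg/m³
  maraging steel: E = 193.7 GPa, ρ = 8020 kg/m³
  aluminum alloy: M = 26.2 MN·m/kg
  maraging steel: M = 24.2 MN·m/kg
  nickel superalloy: M = 24.1 MN·m/kg
Highest index: aluminum alloy.

aluminum alloy, M = 26.2 MN·m/kg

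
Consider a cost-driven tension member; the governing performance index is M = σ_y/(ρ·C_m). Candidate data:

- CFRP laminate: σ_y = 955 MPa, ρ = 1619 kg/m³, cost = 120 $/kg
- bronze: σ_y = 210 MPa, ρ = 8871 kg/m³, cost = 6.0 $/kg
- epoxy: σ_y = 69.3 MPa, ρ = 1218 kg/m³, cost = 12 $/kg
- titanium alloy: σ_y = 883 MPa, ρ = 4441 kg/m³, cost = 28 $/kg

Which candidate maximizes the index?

titanium alloy

Computing M directly (units already consistent):
  titanium alloy: M = 7.10 kN·m per $
  CFRP laminate: M = 4.92 kN·m per $
  epoxy: M = 4.74 kN·m per $
  bronze: M = 3.95 kN·m per $
Titanium alloy ranks first.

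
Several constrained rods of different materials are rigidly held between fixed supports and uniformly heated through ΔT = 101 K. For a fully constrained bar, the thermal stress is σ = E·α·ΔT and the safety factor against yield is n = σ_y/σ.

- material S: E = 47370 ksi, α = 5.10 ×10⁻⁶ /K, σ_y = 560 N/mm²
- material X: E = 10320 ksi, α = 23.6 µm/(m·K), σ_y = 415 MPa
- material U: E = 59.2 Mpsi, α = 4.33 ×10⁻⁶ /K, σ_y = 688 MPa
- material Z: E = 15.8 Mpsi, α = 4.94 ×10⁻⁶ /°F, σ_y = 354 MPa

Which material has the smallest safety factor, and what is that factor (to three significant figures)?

material X, n = 2.45

In consistent units (E in GPa, α in ×10⁻⁶/K, σ_y in MPa):
  material S: E = 326.6, α = 5.10, σ_y = 560.0 → σ = 168 MPa, n = 3.33
  material X: E = 71.15, α = 23.6, σ_y = 415.0 → σ = 170 MPa, n = 2.45
  material U: E = 408.2, α = 4.33, σ_y = 688.0 → σ = 179 MPa, n = 3.85
  material Z: E = 108.9, α = 8.89, σ_y = 354.0 → σ = 97.8 MPa, n = 3.62
Smallest n: material X with n = 2.45.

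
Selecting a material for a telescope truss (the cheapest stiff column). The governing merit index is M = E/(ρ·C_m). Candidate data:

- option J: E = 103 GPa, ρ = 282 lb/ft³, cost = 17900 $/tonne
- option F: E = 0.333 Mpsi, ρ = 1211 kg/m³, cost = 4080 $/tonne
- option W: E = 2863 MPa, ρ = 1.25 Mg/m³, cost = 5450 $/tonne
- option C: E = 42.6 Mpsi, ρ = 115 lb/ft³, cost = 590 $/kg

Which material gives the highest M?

Normalizing units and computing the index:
  option J: E = 103.0 GPa, ρ = 4517 kg/m³, cost = 17.90 $/kg
  option F: E = 2.296 GPa, ρ = 1211 kg/m³, cost = 4.080 $/kg
  option W: E = 2.863 GPa, ρ = 1250 kg/m³, cost = 5.450 $/kg
  option C: E = 293.7 GPa, ρ = 1842 kg/m³, cost = 590.0 $/kg
  option J: M = 1.27 MN·m per $
  option F: M = 0.465 MN·m per $
  option W: M = 0.420 MN·m per $
  option C: M = 0.270 MN·m per $
Option J has the largest M.

option J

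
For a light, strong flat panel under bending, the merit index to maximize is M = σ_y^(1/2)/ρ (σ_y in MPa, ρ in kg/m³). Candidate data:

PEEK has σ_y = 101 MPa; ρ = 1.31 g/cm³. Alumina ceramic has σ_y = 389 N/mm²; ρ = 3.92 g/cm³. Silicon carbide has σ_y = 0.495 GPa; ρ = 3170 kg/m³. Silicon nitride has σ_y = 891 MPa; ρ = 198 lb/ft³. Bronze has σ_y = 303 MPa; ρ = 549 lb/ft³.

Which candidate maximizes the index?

After converting to SI:
  PEEK: σ_y = 101.0 MPa, ρ = 1310 kg/m³
  alumina ceramic: σ_y = 389.0 MPa, ρ = 3920 kg/m³
  silicon carbide: σ_y = 495.0 MPa, ρ = 3170 kg/m³
  silicon nitride: σ_y = 891.0 MPa, ρ = 3172 kg/m³
  bronze: σ_y = 303.0 MPa, ρ = 8794 kg/m³
  silicon nitride: M = 9.41×10⁻³
  PEEK: M = 7.67×10⁻³
  silicon carbide: M = 7.02×10⁻³
  alumina ceramic: M = 5.03×10⁻³
  bronze: M = 1.98×10⁻³
Silicon nitride ranks first.

silicon nitride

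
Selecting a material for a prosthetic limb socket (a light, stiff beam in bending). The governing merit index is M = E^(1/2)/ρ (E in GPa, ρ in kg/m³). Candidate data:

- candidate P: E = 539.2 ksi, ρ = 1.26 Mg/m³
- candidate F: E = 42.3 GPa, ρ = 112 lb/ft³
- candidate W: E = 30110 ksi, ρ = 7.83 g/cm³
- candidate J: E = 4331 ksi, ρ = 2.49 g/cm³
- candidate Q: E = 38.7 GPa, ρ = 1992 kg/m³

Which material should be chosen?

candidate F

After converting to SI:
  candidate P: E = 3.718 GPa, ρ = 1260 kg/m³
  candidate F: E = 42.30 GPa, ρ = 1794 kg/m³
  candidate W: E = 207.6 GPa, ρ = 7830 kg/m³
  candidate J: E = 29.86 GPa, ρ = 2490 kg/m³
  candidate Q: E = 38.70 GPa, ρ = 1992 kg/m³
  candidate F: M = 3.63×10⁻³
  candidate Q: M = 3.12×10⁻³
  candidate J: M = 2.19×10⁻³
  candidate W: M = 1.84×10⁻³
  candidate P: M = 1.53×10⁻³
Candidate F has the largest M.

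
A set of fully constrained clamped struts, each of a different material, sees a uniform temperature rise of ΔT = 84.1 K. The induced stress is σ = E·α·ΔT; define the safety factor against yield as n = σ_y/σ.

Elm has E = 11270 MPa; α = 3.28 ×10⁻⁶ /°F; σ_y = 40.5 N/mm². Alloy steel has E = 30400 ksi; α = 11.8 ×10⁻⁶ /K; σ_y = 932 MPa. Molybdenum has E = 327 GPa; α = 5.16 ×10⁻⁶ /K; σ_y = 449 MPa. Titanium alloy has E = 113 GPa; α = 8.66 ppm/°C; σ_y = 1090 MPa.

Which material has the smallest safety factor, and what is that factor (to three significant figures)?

molybdenum, n = 3.16

In consistent units (E in GPa, α in ×10⁻⁶/K, σ_y in MPa):
  elm: E = 11.27, α = 5.90, σ_y = 40.50 → σ = 5.60 MPa, n = 7.24
  alloy steel: E = 209.6, α = 11.8, σ_y = 932.0 → σ = 208 MPa, n = 4.48
  molybdenum: E = 327.0, α = 5.16, σ_y = 449.0 → σ = 142 MPa, n = 3.16
  titanium alloy: E = 113.0, α = 8.66, σ_y = 1090 → σ = 82.3 MPa, n = 13.2
Smallest n: molybdenum with n = 3.16.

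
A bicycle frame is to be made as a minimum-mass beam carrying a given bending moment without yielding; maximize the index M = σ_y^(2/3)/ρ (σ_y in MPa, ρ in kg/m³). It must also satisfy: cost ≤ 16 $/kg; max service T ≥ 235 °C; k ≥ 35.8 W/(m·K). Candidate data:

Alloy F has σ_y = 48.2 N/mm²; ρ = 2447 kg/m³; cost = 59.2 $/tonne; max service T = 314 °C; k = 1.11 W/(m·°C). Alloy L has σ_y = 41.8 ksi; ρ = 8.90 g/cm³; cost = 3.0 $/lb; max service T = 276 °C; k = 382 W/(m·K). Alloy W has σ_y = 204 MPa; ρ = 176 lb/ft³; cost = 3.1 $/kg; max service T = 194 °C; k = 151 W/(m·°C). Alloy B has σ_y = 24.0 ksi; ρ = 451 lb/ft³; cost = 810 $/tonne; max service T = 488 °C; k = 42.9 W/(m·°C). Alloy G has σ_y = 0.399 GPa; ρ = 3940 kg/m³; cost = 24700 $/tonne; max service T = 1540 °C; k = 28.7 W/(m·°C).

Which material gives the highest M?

alloy L

Screen on constraints: cost ≤ 16 $/kg; max service T ≥ 235 °C; k ≥ 35.8 W/(m·K). Survivors: alloy L, alloy B.
Convert each candidate to consistent units, then evaluate M:
  alloy L: σ_y = 288.2 MPa, ρ = 8900 kg/m³
  alloy B: σ_y = 165.5 MPa, ρ = 7224 kg/m³
  alloy L: M = 4.90×10⁻³
  alloy B: M = 4.17×10⁻³
Alloy L ranks first.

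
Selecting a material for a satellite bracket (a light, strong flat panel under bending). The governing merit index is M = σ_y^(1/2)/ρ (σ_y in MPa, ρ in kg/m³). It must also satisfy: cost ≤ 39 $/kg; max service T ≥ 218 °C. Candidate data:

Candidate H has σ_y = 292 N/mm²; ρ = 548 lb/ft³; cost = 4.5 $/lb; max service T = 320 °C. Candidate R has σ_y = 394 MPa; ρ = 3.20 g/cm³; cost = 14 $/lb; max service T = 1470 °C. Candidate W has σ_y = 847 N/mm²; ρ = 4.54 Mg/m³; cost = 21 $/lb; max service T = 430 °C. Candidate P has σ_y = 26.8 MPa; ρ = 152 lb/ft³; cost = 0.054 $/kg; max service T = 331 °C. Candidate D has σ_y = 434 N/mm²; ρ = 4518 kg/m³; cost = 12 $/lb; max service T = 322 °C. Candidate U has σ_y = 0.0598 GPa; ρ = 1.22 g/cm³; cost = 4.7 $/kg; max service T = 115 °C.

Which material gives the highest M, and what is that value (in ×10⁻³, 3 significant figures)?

candidate R, M = 6.20×10⁻³

Screen on constraints: cost ≤ 39 $/kg; max service T ≥ 218 °C. Survivors: candidate H, candidate R, candidate P, candidate D.
Normalizing units and computing the index:
  candidate H: σ_y = 292.0 MPa, ρ = 8778 kg/m³
  candidate R: σ_y = 394.0 MPa, ρ = 3200 kg/m³
  candidate P: σ_y = 26.80 MPa, ρ = 2435 kg/m³
  candidate D: σ_y = 434.0 MPa, ρ = 4518 kg/m³
  candidate R: M = 6.20×10⁻³
  candidate D: M = 4.61×10⁻³
  candidate P: M = 2.13×10⁻³
  candidate H: M = 1.95×10⁻³
Candidate R has the largest M.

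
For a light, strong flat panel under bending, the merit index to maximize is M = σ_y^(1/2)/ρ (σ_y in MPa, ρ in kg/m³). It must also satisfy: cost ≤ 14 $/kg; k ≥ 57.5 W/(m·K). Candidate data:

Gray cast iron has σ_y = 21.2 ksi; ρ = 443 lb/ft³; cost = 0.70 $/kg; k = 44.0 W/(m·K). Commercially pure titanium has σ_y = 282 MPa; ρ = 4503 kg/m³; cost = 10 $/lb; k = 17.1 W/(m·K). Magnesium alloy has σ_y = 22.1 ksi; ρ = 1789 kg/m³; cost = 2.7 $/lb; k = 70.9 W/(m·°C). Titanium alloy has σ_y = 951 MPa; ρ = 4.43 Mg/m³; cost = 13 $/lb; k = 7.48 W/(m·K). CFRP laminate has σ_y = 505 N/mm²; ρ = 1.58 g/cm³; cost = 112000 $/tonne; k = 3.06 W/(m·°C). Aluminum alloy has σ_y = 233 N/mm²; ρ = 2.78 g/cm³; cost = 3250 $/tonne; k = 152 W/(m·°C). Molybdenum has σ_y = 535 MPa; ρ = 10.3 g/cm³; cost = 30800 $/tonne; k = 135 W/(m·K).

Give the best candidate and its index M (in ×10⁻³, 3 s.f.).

magnesium alloy, M = 6.90×10⁻³

Screen on constraints: cost ≤ 14 $/kg; k ≥ 57.5 W/(m·K). Survivors: magnesium alloy, aluminum alloy.
Normalizing units and computing the index:
  magnesium alloy: σ_y = 152.4 MPa, ρ = 1789 kg/m³
  aluminum alloy: σ_y = 233.0 MPa, ρ = 2780 kg/m³
  magnesium alloy: M = 6.90×10⁻³
  aluminum alloy: M = 5.49×10⁻³
Magnesium alloy ranks first.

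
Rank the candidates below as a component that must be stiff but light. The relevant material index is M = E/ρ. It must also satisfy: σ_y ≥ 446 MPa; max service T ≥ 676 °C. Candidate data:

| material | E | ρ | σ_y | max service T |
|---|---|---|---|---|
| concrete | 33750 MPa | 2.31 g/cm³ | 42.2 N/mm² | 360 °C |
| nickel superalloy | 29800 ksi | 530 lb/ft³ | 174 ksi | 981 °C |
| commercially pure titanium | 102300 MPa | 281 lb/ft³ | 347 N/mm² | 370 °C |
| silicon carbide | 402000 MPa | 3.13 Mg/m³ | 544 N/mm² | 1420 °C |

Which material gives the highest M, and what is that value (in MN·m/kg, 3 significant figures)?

silicon carbide, M = 128 MN·m/kg

Screen on constraints: σ_y ≥ 446 MPa; max service T ≥ 676 °C. Survivors: nickel superalloy, silicon carbide.
Normalizing units and computing the index:
  nickel superalloy: E = 205.5 GPa, ρ = 8490 kg/m³
  silicon carbide: E = 402.0 GPa, ρ = 3130 kg/m³
  silicon carbide: M = 128 MN·m/kg
  nickel superalloy: M = 24.2 MN·m/kg
Highest index: silicon carbide.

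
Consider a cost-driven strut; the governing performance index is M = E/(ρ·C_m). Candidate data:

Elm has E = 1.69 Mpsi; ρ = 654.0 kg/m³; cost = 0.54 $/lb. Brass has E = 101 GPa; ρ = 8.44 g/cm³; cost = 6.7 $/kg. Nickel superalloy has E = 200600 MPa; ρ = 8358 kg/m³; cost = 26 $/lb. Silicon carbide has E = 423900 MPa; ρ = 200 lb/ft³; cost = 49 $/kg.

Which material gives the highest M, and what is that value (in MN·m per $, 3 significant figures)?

Normalizing units and computing the index:
  elm: E = 11.65 GPa, ρ = 654.0 kg/m³, cost = 1.190 $/kg
  brass: E = 101.0 GPa, ρ = 8440 kg/m³, cost = 6.700 $/kg
  nickel superalloy: E = 200.6 GPa, ρ = 8358 kg/m³, cost = 57.32 $/kg
  silicon carbide: E = 423.9 GPa, ρ = 3204 kg/m³, cost = 49.00 $/kg
  elm: M = 15.0 MN·m per $
  silicon carbide: M = 2.70 MN·m per $
  brass: M = 1.79 MN·m per $
  nickel superalloy: M = 0.419 MN·m per $
Elm ranks first.

elm, M = 15.0 MN·m per $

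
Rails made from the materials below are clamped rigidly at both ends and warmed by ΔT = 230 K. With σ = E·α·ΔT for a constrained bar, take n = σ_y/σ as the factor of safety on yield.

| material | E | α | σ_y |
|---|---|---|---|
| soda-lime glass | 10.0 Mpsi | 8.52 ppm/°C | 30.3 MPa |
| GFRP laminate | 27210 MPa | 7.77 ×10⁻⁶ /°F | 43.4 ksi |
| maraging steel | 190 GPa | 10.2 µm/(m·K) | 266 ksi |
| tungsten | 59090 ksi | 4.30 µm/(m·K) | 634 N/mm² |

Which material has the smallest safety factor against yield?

soda-lime glass

Converting E to GPa, α to ×10⁻⁶/K, σ_y to MPa, then σ and n for each:
  soda-lime glass: E = 68.95, α = 8.52, σ_y = 30.30 → σ = 135 MPa, n = 0.224
  GFRP laminate: E = 27.21, α = 14.0, σ_y = 299.2 → σ = 87.5 MPa, n = 3.42
  maraging steel: E = 190.0, α = 10.2, σ_y = 1834 → σ = 446 MPa, n = 4.11
  tungsten: E = 407.4, α = 4.30, σ_y = 634.0 → σ = 403 MPa, n = 1.57
Smallest n: soda-lime glass with n = 0.224.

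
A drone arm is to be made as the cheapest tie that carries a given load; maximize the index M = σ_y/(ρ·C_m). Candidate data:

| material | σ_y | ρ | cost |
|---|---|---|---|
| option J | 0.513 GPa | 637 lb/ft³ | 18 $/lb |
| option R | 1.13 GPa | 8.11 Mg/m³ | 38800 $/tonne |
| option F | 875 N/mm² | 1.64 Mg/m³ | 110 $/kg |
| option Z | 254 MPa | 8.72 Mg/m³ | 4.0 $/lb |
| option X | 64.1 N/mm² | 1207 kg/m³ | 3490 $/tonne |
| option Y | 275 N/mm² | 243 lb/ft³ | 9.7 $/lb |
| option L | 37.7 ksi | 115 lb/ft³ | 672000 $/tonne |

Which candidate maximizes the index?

After converting to SI:
  option J: σ_y = 513.0 MPa, ρ = 10200 kg/m³, cost = 39.68 $/kg
  option R: σ_y = 1130 MPa, ρ = 8110 kg/m³, cost = 38.80 $/kg
  option F: σ_y = 875.0 MPa, ρ = 1640 kg/m³, cost = 110.0 $/kg
  option Z: σ_y = 254.0 MPa, ρ = 8720 kg/m³, cost = 8.818 $/kg
  option X: σ_y = 64.10 MPa, ρ = 1207 kg/m³, cost = 3.490 $/kg
  option Y: σ_y = 275.0 MPa, ρ = 3892 kg/m³, cost = 21.38 $/kg
  option L: σ_y = 259.9 MPa, ρ = 1842 kg/m³, cost = 672.0 $/kg
  option X: M = 15.2 kN·m per $
  option F: M = 4.85 kN·m per $
  option R: M = 3.59 kN·m per $
  option Y: M = 3.30 kN·m per $
  option Z: M = 3.30 kN·m per $
  option J: M = 1.27 kN·m per $
  option L: M = 0.210 kN·m per $
The maximum is for option X.

option X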